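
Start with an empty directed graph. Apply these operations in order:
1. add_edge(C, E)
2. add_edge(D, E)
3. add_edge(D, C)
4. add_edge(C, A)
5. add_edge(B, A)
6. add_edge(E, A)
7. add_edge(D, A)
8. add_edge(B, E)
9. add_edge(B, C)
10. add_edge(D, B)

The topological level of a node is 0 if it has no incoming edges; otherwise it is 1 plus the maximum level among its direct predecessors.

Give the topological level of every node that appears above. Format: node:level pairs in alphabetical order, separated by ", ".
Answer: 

Op 1: add_edge(C, E). Edges now: 1
Op 2: add_edge(D, E). Edges now: 2
Op 3: add_edge(D, C). Edges now: 3
Op 4: add_edge(C, A). Edges now: 4
Op 5: add_edge(B, A). Edges now: 5
Op 6: add_edge(E, A). Edges now: 6
Op 7: add_edge(D, A). Edges now: 7
Op 8: add_edge(B, E). Edges now: 8
Op 9: add_edge(B, C). Edges now: 9
Op 10: add_edge(D, B). Edges now: 10
Compute levels (Kahn BFS):
  sources (in-degree 0): D
  process D: level=0
    D->A: in-degree(A)=3, level(A)>=1
    D->B: in-degree(B)=0, level(B)=1, enqueue
    D->C: in-degree(C)=1, level(C)>=1
    D->E: in-degree(E)=2, level(E)>=1
  process B: level=1
    B->A: in-degree(A)=2, level(A)>=2
    B->C: in-degree(C)=0, level(C)=2, enqueue
    B->E: in-degree(E)=1, level(E)>=2
  process C: level=2
    C->A: in-degree(A)=1, level(A)>=3
    C->E: in-degree(E)=0, level(E)=3, enqueue
  process E: level=3
    E->A: in-degree(A)=0, level(A)=4, enqueue
  process A: level=4
All levels: A:4, B:1, C:2, D:0, E:3

Answer: A:4, B:1, C:2, D:0, E:3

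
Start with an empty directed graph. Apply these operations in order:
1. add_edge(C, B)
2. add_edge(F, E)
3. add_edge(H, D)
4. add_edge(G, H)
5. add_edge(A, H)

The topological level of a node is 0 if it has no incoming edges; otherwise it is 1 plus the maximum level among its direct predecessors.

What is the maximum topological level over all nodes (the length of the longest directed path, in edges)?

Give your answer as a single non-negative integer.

Answer: 2

Derivation:
Op 1: add_edge(C, B). Edges now: 1
Op 2: add_edge(F, E). Edges now: 2
Op 3: add_edge(H, D). Edges now: 3
Op 4: add_edge(G, H). Edges now: 4
Op 5: add_edge(A, H). Edges now: 5
Compute levels (Kahn BFS):
  sources (in-degree 0): A, C, F, G
  process A: level=0
    A->H: in-degree(H)=1, level(H)>=1
  process C: level=0
    C->B: in-degree(B)=0, level(B)=1, enqueue
  process F: level=0
    F->E: in-degree(E)=0, level(E)=1, enqueue
  process G: level=0
    G->H: in-degree(H)=0, level(H)=1, enqueue
  process B: level=1
  process E: level=1
  process H: level=1
    H->D: in-degree(D)=0, level(D)=2, enqueue
  process D: level=2
All levels: A:0, B:1, C:0, D:2, E:1, F:0, G:0, H:1
max level = 2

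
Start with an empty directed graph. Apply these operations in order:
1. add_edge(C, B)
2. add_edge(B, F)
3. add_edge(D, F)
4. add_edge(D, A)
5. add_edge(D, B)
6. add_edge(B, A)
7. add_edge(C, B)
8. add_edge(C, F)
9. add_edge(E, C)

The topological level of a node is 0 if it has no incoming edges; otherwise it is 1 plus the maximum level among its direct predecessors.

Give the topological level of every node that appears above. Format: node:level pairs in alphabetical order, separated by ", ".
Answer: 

Op 1: add_edge(C, B). Edges now: 1
Op 2: add_edge(B, F). Edges now: 2
Op 3: add_edge(D, F). Edges now: 3
Op 4: add_edge(D, A). Edges now: 4
Op 5: add_edge(D, B). Edges now: 5
Op 6: add_edge(B, A). Edges now: 6
Op 7: add_edge(C, B) (duplicate, no change). Edges now: 6
Op 8: add_edge(C, F). Edges now: 7
Op 9: add_edge(E, C). Edges now: 8
Compute levels (Kahn BFS):
  sources (in-degree 0): D, E
  process D: level=0
    D->A: in-degree(A)=1, level(A)>=1
    D->B: in-degree(B)=1, level(B)>=1
    D->F: in-degree(F)=2, level(F)>=1
  process E: level=0
    E->C: in-degree(C)=0, level(C)=1, enqueue
  process C: level=1
    C->B: in-degree(B)=0, level(B)=2, enqueue
    C->F: in-degree(F)=1, level(F)>=2
  process B: level=2
    B->A: in-degree(A)=0, level(A)=3, enqueue
    B->F: in-degree(F)=0, level(F)=3, enqueue
  process A: level=3
  process F: level=3
All levels: A:3, B:2, C:1, D:0, E:0, F:3

Answer: A:3, B:2, C:1, D:0, E:0, F:3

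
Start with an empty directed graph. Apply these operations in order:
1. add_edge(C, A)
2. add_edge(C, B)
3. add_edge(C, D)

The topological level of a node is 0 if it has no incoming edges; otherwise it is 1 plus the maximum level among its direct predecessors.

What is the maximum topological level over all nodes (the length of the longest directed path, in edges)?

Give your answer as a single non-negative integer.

Answer: 1

Derivation:
Op 1: add_edge(C, A). Edges now: 1
Op 2: add_edge(C, B). Edges now: 2
Op 3: add_edge(C, D). Edges now: 3
Compute levels (Kahn BFS):
  sources (in-degree 0): C
  process C: level=0
    C->A: in-degree(A)=0, level(A)=1, enqueue
    C->B: in-degree(B)=0, level(B)=1, enqueue
    C->D: in-degree(D)=0, level(D)=1, enqueue
  process A: level=1
  process B: level=1
  process D: level=1
All levels: A:1, B:1, C:0, D:1
max level = 1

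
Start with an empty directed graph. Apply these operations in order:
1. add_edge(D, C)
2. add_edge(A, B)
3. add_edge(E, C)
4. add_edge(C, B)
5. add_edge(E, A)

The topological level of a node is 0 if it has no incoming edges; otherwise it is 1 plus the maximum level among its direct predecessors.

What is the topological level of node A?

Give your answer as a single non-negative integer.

Answer: 1

Derivation:
Op 1: add_edge(D, C). Edges now: 1
Op 2: add_edge(A, B). Edges now: 2
Op 3: add_edge(E, C). Edges now: 3
Op 4: add_edge(C, B). Edges now: 4
Op 5: add_edge(E, A). Edges now: 5
Compute levels (Kahn BFS):
  sources (in-degree 0): D, E
  process D: level=0
    D->C: in-degree(C)=1, level(C)>=1
  process E: level=0
    E->A: in-degree(A)=0, level(A)=1, enqueue
    E->C: in-degree(C)=0, level(C)=1, enqueue
  process A: level=1
    A->B: in-degree(B)=1, level(B)>=2
  process C: level=1
    C->B: in-degree(B)=0, level(B)=2, enqueue
  process B: level=2
All levels: A:1, B:2, C:1, D:0, E:0
level(A) = 1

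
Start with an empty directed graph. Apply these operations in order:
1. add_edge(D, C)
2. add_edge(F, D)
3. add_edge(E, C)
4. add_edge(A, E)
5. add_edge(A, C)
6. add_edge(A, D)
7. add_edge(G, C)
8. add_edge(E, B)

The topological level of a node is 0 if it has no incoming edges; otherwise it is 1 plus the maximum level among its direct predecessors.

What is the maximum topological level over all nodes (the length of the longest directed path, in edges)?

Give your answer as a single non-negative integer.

Op 1: add_edge(D, C). Edges now: 1
Op 2: add_edge(F, D). Edges now: 2
Op 3: add_edge(E, C). Edges now: 3
Op 4: add_edge(A, E). Edges now: 4
Op 5: add_edge(A, C). Edges now: 5
Op 6: add_edge(A, D). Edges now: 6
Op 7: add_edge(G, C). Edges now: 7
Op 8: add_edge(E, B). Edges now: 8
Compute levels (Kahn BFS):
  sources (in-degree 0): A, F, G
  process A: level=0
    A->C: in-degree(C)=3, level(C)>=1
    A->D: in-degree(D)=1, level(D)>=1
    A->E: in-degree(E)=0, level(E)=1, enqueue
  process F: level=0
    F->D: in-degree(D)=0, level(D)=1, enqueue
  process G: level=0
    G->C: in-degree(C)=2, level(C)>=1
  process E: level=1
    E->B: in-degree(B)=0, level(B)=2, enqueue
    E->C: in-degree(C)=1, level(C)>=2
  process D: level=1
    D->C: in-degree(C)=0, level(C)=2, enqueue
  process B: level=2
  process C: level=2
All levels: A:0, B:2, C:2, D:1, E:1, F:0, G:0
max level = 2

Answer: 2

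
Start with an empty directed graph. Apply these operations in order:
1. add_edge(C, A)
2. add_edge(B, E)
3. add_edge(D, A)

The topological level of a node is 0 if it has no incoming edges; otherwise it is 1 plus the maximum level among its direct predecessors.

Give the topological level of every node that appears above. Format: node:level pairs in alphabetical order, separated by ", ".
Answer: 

Answer: A:1, B:0, C:0, D:0, E:1

Derivation:
Op 1: add_edge(C, A). Edges now: 1
Op 2: add_edge(B, E). Edges now: 2
Op 3: add_edge(D, A). Edges now: 3
Compute levels (Kahn BFS):
  sources (in-degree 0): B, C, D
  process B: level=0
    B->E: in-degree(E)=0, level(E)=1, enqueue
  process C: level=0
    C->A: in-degree(A)=1, level(A)>=1
  process D: level=0
    D->A: in-degree(A)=0, level(A)=1, enqueue
  process E: level=1
  process A: level=1
All levels: A:1, B:0, C:0, D:0, E:1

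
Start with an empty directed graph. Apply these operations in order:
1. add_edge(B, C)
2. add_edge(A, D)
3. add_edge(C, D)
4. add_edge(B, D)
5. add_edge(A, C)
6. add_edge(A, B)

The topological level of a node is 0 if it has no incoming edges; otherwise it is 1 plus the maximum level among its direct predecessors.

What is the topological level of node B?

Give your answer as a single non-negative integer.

Op 1: add_edge(B, C). Edges now: 1
Op 2: add_edge(A, D). Edges now: 2
Op 3: add_edge(C, D). Edges now: 3
Op 4: add_edge(B, D). Edges now: 4
Op 5: add_edge(A, C). Edges now: 5
Op 6: add_edge(A, B). Edges now: 6
Compute levels (Kahn BFS):
  sources (in-degree 0): A
  process A: level=0
    A->B: in-degree(B)=0, level(B)=1, enqueue
    A->C: in-degree(C)=1, level(C)>=1
    A->D: in-degree(D)=2, level(D)>=1
  process B: level=1
    B->C: in-degree(C)=0, level(C)=2, enqueue
    B->D: in-degree(D)=1, level(D)>=2
  process C: level=2
    C->D: in-degree(D)=0, level(D)=3, enqueue
  process D: level=3
All levels: A:0, B:1, C:2, D:3
level(B) = 1

Answer: 1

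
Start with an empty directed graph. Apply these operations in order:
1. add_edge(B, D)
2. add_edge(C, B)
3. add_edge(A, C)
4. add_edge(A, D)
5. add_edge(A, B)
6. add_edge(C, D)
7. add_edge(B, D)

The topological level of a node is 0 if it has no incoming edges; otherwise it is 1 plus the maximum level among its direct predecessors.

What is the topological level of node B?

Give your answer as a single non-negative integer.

Answer: 2

Derivation:
Op 1: add_edge(B, D). Edges now: 1
Op 2: add_edge(C, B). Edges now: 2
Op 3: add_edge(A, C). Edges now: 3
Op 4: add_edge(A, D). Edges now: 4
Op 5: add_edge(A, B). Edges now: 5
Op 6: add_edge(C, D). Edges now: 6
Op 7: add_edge(B, D) (duplicate, no change). Edges now: 6
Compute levels (Kahn BFS):
  sources (in-degree 0): A
  process A: level=0
    A->B: in-degree(B)=1, level(B)>=1
    A->C: in-degree(C)=0, level(C)=1, enqueue
    A->D: in-degree(D)=2, level(D)>=1
  process C: level=1
    C->B: in-degree(B)=0, level(B)=2, enqueue
    C->D: in-degree(D)=1, level(D)>=2
  process B: level=2
    B->D: in-degree(D)=0, level(D)=3, enqueue
  process D: level=3
All levels: A:0, B:2, C:1, D:3
level(B) = 2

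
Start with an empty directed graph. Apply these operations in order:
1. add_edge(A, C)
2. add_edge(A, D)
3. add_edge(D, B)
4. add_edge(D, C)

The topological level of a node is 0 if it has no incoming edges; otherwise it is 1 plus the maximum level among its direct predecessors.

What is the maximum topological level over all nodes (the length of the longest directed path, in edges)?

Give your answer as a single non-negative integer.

Op 1: add_edge(A, C). Edges now: 1
Op 2: add_edge(A, D). Edges now: 2
Op 3: add_edge(D, B). Edges now: 3
Op 4: add_edge(D, C). Edges now: 4
Compute levels (Kahn BFS):
  sources (in-degree 0): A
  process A: level=0
    A->C: in-degree(C)=1, level(C)>=1
    A->D: in-degree(D)=0, level(D)=1, enqueue
  process D: level=1
    D->B: in-degree(B)=0, level(B)=2, enqueue
    D->C: in-degree(C)=0, level(C)=2, enqueue
  process B: level=2
  process C: level=2
All levels: A:0, B:2, C:2, D:1
max level = 2

Answer: 2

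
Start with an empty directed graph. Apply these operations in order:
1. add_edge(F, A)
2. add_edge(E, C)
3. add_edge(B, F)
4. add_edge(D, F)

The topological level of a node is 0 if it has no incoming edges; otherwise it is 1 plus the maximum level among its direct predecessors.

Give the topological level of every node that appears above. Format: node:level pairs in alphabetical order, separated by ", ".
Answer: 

Answer: A:2, B:0, C:1, D:0, E:0, F:1

Derivation:
Op 1: add_edge(F, A). Edges now: 1
Op 2: add_edge(E, C). Edges now: 2
Op 3: add_edge(B, F). Edges now: 3
Op 4: add_edge(D, F). Edges now: 4
Compute levels (Kahn BFS):
  sources (in-degree 0): B, D, E
  process B: level=0
    B->F: in-degree(F)=1, level(F)>=1
  process D: level=0
    D->F: in-degree(F)=0, level(F)=1, enqueue
  process E: level=0
    E->C: in-degree(C)=0, level(C)=1, enqueue
  process F: level=1
    F->A: in-degree(A)=0, level(A)=2, enqueue
  process C: level=1
  process A: level=2
All levels: A:2, B:0, C:1, D:0, E:0, F:1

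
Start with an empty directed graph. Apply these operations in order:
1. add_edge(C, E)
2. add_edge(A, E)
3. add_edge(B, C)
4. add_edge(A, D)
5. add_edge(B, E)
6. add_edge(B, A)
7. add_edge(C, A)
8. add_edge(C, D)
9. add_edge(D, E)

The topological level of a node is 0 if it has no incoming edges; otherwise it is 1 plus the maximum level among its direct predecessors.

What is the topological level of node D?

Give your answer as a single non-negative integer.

Op 1: add_edge(C, E). Edges now: 1
Op 2: add_edge(A, E). Edges now: 2
Op 3: add_edge(B, C). Edges now: 3
Op 4: add_edge(A, D). Edges now: 4
Op 5: add_edge(B, E). Edges now: 5
Op 6: add_edge(B, A). Edges now: 6
Op 7: add_edge(C, A). Edges now: 7
Op 8: add_edge(C, D). Edges now: 8
Op 9: add_edge(D, E). Edges now: 9
Compute levels (Kahn BFS):
  sources (in-degree 0): B
  process B: level=0
    B->A: in-degree(A)=1, level(A)>=1
    B->C: in-degree(C)=0, level(C)=1, enqueue
    B->E: in-degree(E)=3, level(E)>=1
  process C: level=1
    C->A: in-degree(A)=0, level(A)=2, enqueue
    C->D: in-degree(D)=1, level(D)>=2
    C->E: in-degree(E)=2, level(E)>=2
  process A: level=2
    A->D: in-degree(D)=0, level(D)=3, enqueue
    A->E: in-degree(E)=1, level(E)>=3
  process D: level=3
    D->E: in-degree(E)=0, level(E)=4, enqueue
  process E: level=4
All levels: A:2, B:0, C:1, D:3, E:4
level(D) = 3

Answer: 3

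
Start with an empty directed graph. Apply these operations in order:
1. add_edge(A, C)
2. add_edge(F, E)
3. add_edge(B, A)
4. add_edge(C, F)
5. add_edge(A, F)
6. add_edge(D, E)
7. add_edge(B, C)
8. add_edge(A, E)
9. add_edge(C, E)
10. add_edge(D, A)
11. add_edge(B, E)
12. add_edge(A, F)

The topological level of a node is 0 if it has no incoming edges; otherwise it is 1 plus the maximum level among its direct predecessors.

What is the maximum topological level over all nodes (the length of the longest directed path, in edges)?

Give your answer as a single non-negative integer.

Answer: 4

Derivation:
Op 1: add_edge(A, C). Edges now: 1
Op 2: add_edge(F, E). Edges now: 2
Op 3: add_edge(B, A). Edges now: 3
Op 4: add_edge(C, F). Edges now: 4
Op 5: add_edge(A, F). Edges now: 5
Op 6: add_edge(D, E). Edges now: 6
Op 7: add_edge(B, C). Edges now: 7
Op 8: add_edge(A, E). Edges now: 8
Op 9: add_edge(C, E). Edges now: 9
Op 10: add_edge(D, A). Edges now: 10
Op 11: add_edge(B, E). Edges now: 11
Op 12: add_edge(A, F) (duplicate, no change). Edges now: 11
Compute levels (Kahn BFS):
  sources (in-degree 0): B, D
  process B: level=0
    B->A: in-degree(A)=1, level(A)>=1
    B->C: in-degree(C)=1, level(C)>=1
    B->E: in-degree(E)=4, level(E)>=1
  process D: level=0
    D->A: in-degree(A)=0, level(A)=1, enqueue
    D->E: in-degree(E)=3, level(E)>=1
  process A: level=1
    A->C: in-degree(C)=0, level(C)=2, enqueue
    A->E: in-degree(E)=2, level(E)>=2
    A->F: in-degree(F)=1, level(F)>=2
  process C: level=2
    C->E: in-degree(E)=1, level(E)>=3
    C->F: in-degree(F)=0, level(F)=3, enqueue
  process F: level=3
    F->E: in-degree(E)=0, level(E)=4, enqueue
  process E: level=4
All levels: A:1, B:0, C:2, D:0, E:4, F:3
max level = 4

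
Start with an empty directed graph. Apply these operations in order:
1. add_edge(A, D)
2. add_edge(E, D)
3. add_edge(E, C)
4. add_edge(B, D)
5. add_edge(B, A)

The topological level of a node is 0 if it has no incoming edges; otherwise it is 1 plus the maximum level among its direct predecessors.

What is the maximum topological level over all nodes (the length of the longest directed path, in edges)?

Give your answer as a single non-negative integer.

Answer: 2

Derivation:
Op 1: add_edge(A, D). Edges now: 1
Op 2: add_edge(E, D). Edges now: 2
Op 3: add_edge(E, C). Edges now: 3
Op 4: add_edge(B, D). Edges now: 4
Op 5: add_edge(B, A). Edges now: 5
Compute levels (Kahn BFS):
  sources (in-degree 0): B, E
  process B: level=0
    B->A: in-degree(A)=0, level(A)=1, enqueue
    B->D: in-degree(D)=2, level(D)>=1
  process E: level=0
    E->C: in-degree(C)=0, level(C)=1, enqueue
    E->D: in-degree(D)=1, level(D)>=1
  process A: level=1
    A->D: in-degree(D)=0, level(D)=2, enqueue
  process C: level=1
  process D: level=2
All levels: A:1, B:0, C:1, D:2, E:0
max level = 2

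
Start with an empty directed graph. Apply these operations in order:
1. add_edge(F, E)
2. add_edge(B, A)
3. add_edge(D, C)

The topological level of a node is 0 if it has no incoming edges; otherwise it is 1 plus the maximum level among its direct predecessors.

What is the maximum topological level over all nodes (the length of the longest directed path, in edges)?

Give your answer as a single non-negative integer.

Answer: 1

Derivation:
Op 1: add_edge(F, E). Edges now: 1
Op 2: add_edge(B, A). Edges now: 2
Op 3: add_edge(D, C). Edges now: 3
Compute levels (Kahn BFS):
  sources (in-degree 0): B, D, F
  process B: level=0
    B->A: in-degree(A)=0, level(A)=1, enqueue
  process D: level=0
    D->C: in-degree(C)=0, level(C)=1, enqueue
  process F: level=0
    F->E: in-degree(E)=0, level(E)=1, enqueue
  process A: level=1
  process C: level=1
  process E: level=1
All levels: A:1, B:0, C:1, D:0, E:1, F:0
max level = 1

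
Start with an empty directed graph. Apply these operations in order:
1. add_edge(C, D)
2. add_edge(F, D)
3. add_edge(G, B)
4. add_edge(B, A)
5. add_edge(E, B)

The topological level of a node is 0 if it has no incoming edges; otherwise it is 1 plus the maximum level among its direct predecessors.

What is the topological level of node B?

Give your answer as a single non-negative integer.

Op 1: add_edge(C, D). Edges now: 1
Op 2: add_edge(F, D). Edges now: 2
Op 3: add_edge(G, B). Edges now: 3
Op 4: add_edge(B, A). Edges now: 4
Op 5: add_edge(E, B). Edges now: 5
Compute levels (Kahn BFS):
  sources (in-degree 0): C, E, F, G
  process C: level=0
    C->D: in-degree(D)=1, level(D)>=1
  process E: level=0
    E->B: in-degree(B)=1, level(B)>=1
  process F: level=0
    F->D: in-degree(D)=0, level(D)=1, enqueue
  process G: level=0
    G->B: in-degree(B)=0, level(B)=1, enqueue
  process D: level=1
  process B: level=1
    B->A: in-degree(A)=0, level(A)=2, enqueue
  process A: level=2
All levels: A:2, B:1, C:0, D:1, E:0, F:0, G:0
level(B) = 1

Answer: 1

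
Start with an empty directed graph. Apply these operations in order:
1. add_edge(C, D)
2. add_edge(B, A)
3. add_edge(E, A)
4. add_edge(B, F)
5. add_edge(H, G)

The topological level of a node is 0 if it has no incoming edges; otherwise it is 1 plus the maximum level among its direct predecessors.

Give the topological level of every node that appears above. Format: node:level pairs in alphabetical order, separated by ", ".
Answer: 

Op 1: add_edge(C, D). Edges now: 1
Op 2: add_edge(B, A). Edges now: 2
Op 3: add_edge(E, A). Edges now: 3
Op 4: add_edge(B, F). Edges now: 4
Op 5: add_edge(H, G). Edges now: 5
Compute levels (Kahn BFS):
  sources (in-degree 0): B, C, E, H
  process B: level=0
    B->A: in-degree(A)=1, level(A)>=1
    B->F: in-degree(F)=0, level(F)=1, enqueue
  process C: level=0
    C->D: in-degree(D)=0, level(D)=1, enqueue
  process E: level=0
    E->A: in-degree(A)=0, level(A)=1, enqueue
  process H: level=0
    H->G: in-degree(G)=0, level(G)=1, enqueue
  process F: level=1
  process D: level=1
  process A: level=1
  process G: level=1
All levels: A:1, B:0, C:0, D:1, E:0, F:1, G:1, H:0

Answer: A:1, B:0, C:0, D:1, E:0, F:1, G:1, H:0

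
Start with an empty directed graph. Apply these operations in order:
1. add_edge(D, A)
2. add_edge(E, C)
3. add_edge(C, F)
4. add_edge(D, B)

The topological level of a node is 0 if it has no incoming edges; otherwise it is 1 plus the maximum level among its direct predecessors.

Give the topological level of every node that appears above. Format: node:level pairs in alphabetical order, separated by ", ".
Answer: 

Op 1: add_edge(D, A). Edges now: 1
Op 2: add_edge(E, C). Edges now: 2
Op 3: add_edge(C, F). Edges now: 3
Op 4: add_edge(D, B). Edges now: 4
Compute levels (Kahn BFS):
  sources (in-degree 0): D, E
  process D: level=0
    D->A: in-degree(A)=0, level(A)=1, enqueue
    D->B: in-degree(B)=0, level(B)=1, enqueue
  process E: level=0
    E->C: in-degree(C)=0, level(C)=1, enqueue
  process A: level=1
  process B: level=1
  process C: level=1
    C->F: in-degree(F)=0, level(F)=2, enqueue
  process F: level=2
All levels: A:1, B:1, C:1, D:0, E:0, F:2

Answer: A:1, B:1, C:1, D:0, E:0, F:2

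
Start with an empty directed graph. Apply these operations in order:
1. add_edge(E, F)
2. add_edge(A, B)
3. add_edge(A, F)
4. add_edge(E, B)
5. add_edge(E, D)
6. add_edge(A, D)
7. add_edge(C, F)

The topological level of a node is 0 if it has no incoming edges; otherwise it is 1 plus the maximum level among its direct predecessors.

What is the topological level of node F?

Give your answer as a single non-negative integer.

Answer: 1

Derivation:
Op 1: add_edge(E, F). Edges now: 1
Op 2: add_edge(A, B). Edges now: 2
Op 3: add_edge(A, F). Edges now: 3
Op 4: add_edge(E, B). Edges now: 4
Op 5: add_edge(E, D). Edges now: 5
Op 6: add_edge(A, D). Edges now: 6
Op 7: add_edge(C, F). Edges now: 7
Compute levels (Kahn BFS):
  sources (in-degree 0): A, C, E
  process A: level=0
    A->B: in-degree(B)=1, level(B)>=1
    A->D: in-degree(D)=1, level(D)>=1
    A->F: in-degree(F)=2, level(F)>=1
  process C: level=0
    C->F: in-degree(F)=1, level(F)>=1
  process E: level=0
    E->B: in-degree(B)=0, level(B)=1, enqueue
    E->D: in-degree(D)=0, level(D)=1, enqueue
    E->F: in-degree(F)=0, level(F)=1, enqueue
  process B: level=1
  process D: level=1
  process F: level=1
All levels: A:0, B:1, C:0, D:1, E:0, F:1
level(F) = 1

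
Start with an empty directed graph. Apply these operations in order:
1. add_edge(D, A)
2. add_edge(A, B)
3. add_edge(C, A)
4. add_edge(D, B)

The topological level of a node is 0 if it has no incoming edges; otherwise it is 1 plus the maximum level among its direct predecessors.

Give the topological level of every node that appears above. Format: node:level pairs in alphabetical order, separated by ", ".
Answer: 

Answer: A:1, B:2, C:0, D:0

Derivation:
Op 1: add_edge(D, A). Edges now: 1
Op 2: add_edge(A, B). Edges now: 2
Op 3: add_edge(C, A). Edges now: 3
Op 4: add_edge(D, B). Edges now: 4
Compute levels (Kahn BFS):
  sources (in-degree 0): C, D
  process C: level=0
    C->A: in-degree(A)=1, level(A)>=1
  process D: level=0
    D->A: in-degree(A)=0, level(A)=1, enqueue
    D->B: in-degree(B)=1, level(B)>=1
  process A: level=1
    A->B: in-degree(B)=0, level(B)=2, enqueue
  process B: level=2
All levels: A:1, B:2, C:0, D:0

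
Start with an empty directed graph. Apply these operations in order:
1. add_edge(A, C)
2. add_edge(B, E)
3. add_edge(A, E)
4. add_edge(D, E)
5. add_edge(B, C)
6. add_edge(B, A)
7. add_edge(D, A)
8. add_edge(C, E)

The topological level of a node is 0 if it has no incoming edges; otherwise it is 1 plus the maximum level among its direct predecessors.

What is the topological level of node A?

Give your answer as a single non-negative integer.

Answer: 1

Derivation:
Op 1: add_edge(A, C). Edges now: 1
Op 2: add_edge(B, E). Edges now: 2
Op 3: add_edge(A, E). Edges now: 3
Op 4: add_edge(D, E). Edges now: 4
Op 5: add_edge(B, C). Edges now: 5
Op 6: add_edge(B, A). Edges now: 6
Op 7: add_edge(D, A). Edges now: 7
Op 8: add_edge(C, E). Edges now: 8
Compute levels (Kahn BFS):
  sources (in-degree 0): B, D
  process B: level=0
    B->A: in-degree(A)=1, level(A)>=1
    B->C: in-degree(C)=1, level(C)>=1
    B->E: in-degree(E)=3, level(E)>=1
  process D: level=0
    D->A: in-degree(A)=0, level(A)=1, enqueue
    D->E: in-degree(E)=2, level(E)>=1
  process A: level=1
    A->C: in-degree(C)=0, level(C)=2, enqueue
    A->E: in-degree(E)=1, level(E)>=2
  process C: level=2
    C->E: in-degree(E)=0, level(E)=3, enqueue
  process E: level=3
All levels: A:1, B:0, C:2, D:0, E:3
level(A) = 1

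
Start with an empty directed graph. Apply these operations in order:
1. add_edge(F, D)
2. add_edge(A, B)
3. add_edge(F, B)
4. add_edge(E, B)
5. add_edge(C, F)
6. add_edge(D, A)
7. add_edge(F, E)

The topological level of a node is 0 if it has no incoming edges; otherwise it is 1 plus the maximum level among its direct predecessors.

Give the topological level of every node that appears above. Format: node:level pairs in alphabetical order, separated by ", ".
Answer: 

Answer: A:3, B:4, C:0, D:2, E:2, F:1

Derivation:
Op 1: add_edge(F, D). Edges now: 1
Op 2: add_edge(A, B). Edges now: 2
Op 3: add_edge(F, B). Edges now: 3
Op 4: add_edge(E, B). Edges now: 4
Op 5: add_edge(C, F). Edges now: 5
Op 6: add_edge(D, A). Edges now: 6
Op 7: add_edge(F, E). Edges now: 7
Compute levels (Kahn BFS):
  sources (in-degree 0): C
  process C: level=0
    C->F: in-degree(F)=0, level(F)=1, enqueue
  process F: level=1
    F->B: in-degree(B)=2, level(B)>=2
    F->D: in-degree(D)=0, level(D)=2, enqueue
    F->E: in-degree(E)=0, level(E)=2, enqueue
  process D: level=2
    D->A: in-degree(A)=0, level(A)=3, enqueue
  process E: level=2
    E->B: in-degree(B)=1, level(B)>=3
  process A: level=3
    A->B: in-degree(B)=0, level(B)=4, enqueue
  process B: level=4
All levels: A:3, B:4, C:0, D:2, E:2, F:1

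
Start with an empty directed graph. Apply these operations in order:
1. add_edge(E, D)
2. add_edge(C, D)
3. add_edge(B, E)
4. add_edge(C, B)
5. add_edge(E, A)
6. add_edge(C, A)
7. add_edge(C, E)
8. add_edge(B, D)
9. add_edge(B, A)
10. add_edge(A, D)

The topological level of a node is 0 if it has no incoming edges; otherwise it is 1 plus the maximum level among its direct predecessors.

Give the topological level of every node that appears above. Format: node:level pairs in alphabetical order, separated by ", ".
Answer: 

Answer: A:3, B:1, C:0, D:4, E:2

Derivation:
Op 1: add_edge(E, D). Edges now: 1
Op 2: add_edge(C, D). Edges now: 2
Op 3: add_edge(B, E). Edges now: 3
Op 4: add_edge(C, B). Edges now: 4
Op 5: add_edge(E, A). Edges now: 5
Op 6: add_edge(C, A). Edges now: 6
Op 7: add_edge(C, E). Edges now: 7
Op 8: add_edge(B, D). Edges now: 8
Op 9: add_edge(B, A). Edges now: 9
Op 10: add_edge(A, D). Edges now: 10
Compute levels (Kahn BFS):
  sources (in-degree 0): C
  process C: level=0
    C->A: in-degree(A)=2, level(A)>=1
    C->B: in-degree(B)=0, level(B)=1, enqueue
    C->D: in-degree(D)=3, level(D)>=1
    C->E: in-degree(E)=1, level(E)>=1
  process B: level=1
    B->A: in-degree(A)=1, level(A)>=2
    B->D: in-degree(D)=2, level(D)>=2
    B->E: in-degree(E)=0, level(E)=2, enqueue
  process E: level=2
    E->A: in-degree(A)=0, level(A)=3, enqueue
    E->D: in-degree(D)=1, level(D)>=3
  process A: level=3
    A->D: in-degree(D)=0, level(D)=4, enqueue
  process D: level=4
All levels: A:3, B:1, C:0, D:4, E:2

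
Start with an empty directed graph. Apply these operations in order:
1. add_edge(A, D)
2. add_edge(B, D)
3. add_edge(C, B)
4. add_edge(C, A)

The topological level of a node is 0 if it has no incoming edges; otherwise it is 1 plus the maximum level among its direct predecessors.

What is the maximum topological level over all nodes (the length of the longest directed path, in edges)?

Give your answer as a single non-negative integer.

Op 1: add_edge(A, D). Edges now: 1
Op 2: add_edge(B, D). Edges now: 2
Op 3: add_edge(C, B). Edges now: 3
Op 4: add_edge(C, A). Edges now: 4
Compute levels (Kahn BFS):
  sources (in-degree 0): C
  process C: level=0
    C->A: in-degree(A)=0, level(A)=1, enqueue
    C->B: in-degree(B)=0, level(B)=1, enqueue
  process A: level=1
    A->D: in-degree(D)=1, level(D)>=2
  process B: level=1
    B->D: in-degree(D)=0, level(D)=2, enqueue
  process D: level=2
All levels: A:1, B:1, C:0, D:2
max level = 2

Answer: 2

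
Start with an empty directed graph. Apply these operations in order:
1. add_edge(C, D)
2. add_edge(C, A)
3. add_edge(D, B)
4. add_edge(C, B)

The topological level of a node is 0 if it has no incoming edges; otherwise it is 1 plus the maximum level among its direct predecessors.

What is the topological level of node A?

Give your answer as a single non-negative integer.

Answer: 1

Derivation:
Op 1: add_edge(C, D). Edges now: 1
Op 2: add_edge(C, A). Edges now: 2
Op 3: add_edge(D, B). Edges now: 3
Op 4: add_edge(C, B). Edges now: 4
Compute levels (Kahn BFS):
  sources (in-degree 0): C
  process C: level=0
    C->A: in-degree(A)=0, level(A)=1, enqueue
    C->B: in-degree(B)=1, level(B)>=1
    C->D: in-degree(D)=0, level(D)=1, enqueue
  process A: level=1
  process D: level=1
    D->B: in-degree(B)=0, level(B)=2, enqueue
  process B: level=2
All levels: A:1, B:2, C:0, D:1
level(A) = 1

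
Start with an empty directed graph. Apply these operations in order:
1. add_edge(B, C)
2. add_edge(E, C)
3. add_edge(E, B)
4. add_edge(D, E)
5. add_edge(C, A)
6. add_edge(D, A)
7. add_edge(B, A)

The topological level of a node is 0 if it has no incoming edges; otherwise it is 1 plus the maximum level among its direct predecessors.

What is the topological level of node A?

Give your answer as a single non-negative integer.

Answer: 4

Derivation:
Op 1: add_edge(B, C). Edges now: 1
Op 2: add_edge(E, C). Edges now: 2
Op 3: add_edge(E, B). Edges now: 3
Op 4: add_edge(D, E). Edges now: 4
Op 5: add_edge(C, A). Edges now: 5
Op 6: add_edge(D, A). Edges now: 6
Op 7: add_edge(B, A). Edges now: 7
Compute levels (Kahn BFS):
  sources (in-degree 0): D
  process D: level=0
    D->A: in-degree(A)=2, level(A)>=1
    D->E: in-degree(E)=0, level(E)=1, enqueue
  process E: level=1
    E->B: in-degree(B)=0, level(B)=2, enqueue
    E->C: in-degree(C)=1, level(C)>=2
  process B: level=2
    B->A: in-degree(A)=1, level(A)>=3
    B->C: in-degree(C)=0, level(C)=3, enqueue
  process C: level=3
    C->A: in-degree(A)=0, level(A)=4, enqueue
  process A: level=4
All levels: A:4, B:2, C:3, D:0, E:1
level(A) = 4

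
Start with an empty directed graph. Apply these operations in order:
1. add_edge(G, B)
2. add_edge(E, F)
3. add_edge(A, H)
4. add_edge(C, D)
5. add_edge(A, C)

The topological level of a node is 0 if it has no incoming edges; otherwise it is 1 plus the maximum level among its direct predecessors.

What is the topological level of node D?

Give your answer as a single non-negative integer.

Answer: 2

Derivation:
Op 1: add_edge(G, B). Edges now: 1
Op 2: add_edge(E, F). Edges now: 2
Op 3: add_edge(A, H). Edges now: 3
Op 4: add_edge(C, D). Edges now: 4
Op 5: add_edge(A, C). Edges now: 5
Compute levels (Kahn BFS):
  sources (in-degree 0): A, E, G
  process A: level=0
    A->C: in-degree(C)=0, level(C)=1, enqueue
    A->H: in-degree(H)=0, level(H)=1, enqueue
  process E: level=0
    E->F: in-degree(F)=0, level(F)=1, enqueue
  process G: level=0
    G->B: in-degree(B)=0, level(B)=1, enqueue
  process C: level=1
    C->D: in-degree(D)=0, level(D)=2, enqueue
  process H: level=1
  process F: level=1
  process B: level=1
  process D: level=2
All levels: A:0, B:1, C:1, D:2, E:0, F:1, G:0, H:1
level(D) = 2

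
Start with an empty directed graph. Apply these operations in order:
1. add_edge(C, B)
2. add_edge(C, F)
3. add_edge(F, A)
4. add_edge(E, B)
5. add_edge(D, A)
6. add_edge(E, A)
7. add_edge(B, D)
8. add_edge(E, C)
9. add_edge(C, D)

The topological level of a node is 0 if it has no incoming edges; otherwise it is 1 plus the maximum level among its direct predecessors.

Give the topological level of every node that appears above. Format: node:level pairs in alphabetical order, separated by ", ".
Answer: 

Answer: A:4, B:2, C:1, D:3, E:0, F:2

Derivation:
Op 1: add_edge(C, B). Edges now: 1
Op 2: add_edge(C, F). Edges now: 2
Op 3: add_edge(F, A). Edges now: 3
Op 4: add_edge(E, B). Edges now: 4
Op 5: add_edge(D, A). Edges now: 5
Op 6: add_edge(E, A). Edges now: 6
Op 7: add_edge(B, D). Edges now: 7
Op 8: add_edge(E, C). Edges now: 8
Op 9: add_edge(C, D). Edges now: 9
Compute levels (Kahn BFS):
  sources (in-degree 0): E
  process E: level=0
    E->A: in-degree(A)=2, level(A)>=1
    E->B: in-degree(B)=1, level(B)>=1
    E->C: in-degree(C)=0, level(C)=1, enqueue
  process C: level=1
    C->B: in-degree(B)=0, level(B)=2, enqueue
    C->D: in-degree(D)=1, level(D)>=2
    C->F: in-degree(F)=0, level(F)=2, enqueue
  process B: level=2
    B->D: in-degree(D)=0, level(D)=3, enqueue
  process F: level=2
    F->A: in-degree(A)=1, level(A)>=3
  process D: level=3
    D->A: in-degree(A)=0, level(A)=4, enqueue
  process A: level=4
All levels: A:4, B:2, C:1, D:3, E:0, F:2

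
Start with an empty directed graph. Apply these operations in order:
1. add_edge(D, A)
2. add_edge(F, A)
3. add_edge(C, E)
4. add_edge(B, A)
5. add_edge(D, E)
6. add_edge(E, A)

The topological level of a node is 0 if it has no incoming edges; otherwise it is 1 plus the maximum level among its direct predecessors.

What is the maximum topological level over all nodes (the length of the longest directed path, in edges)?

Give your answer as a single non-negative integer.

Op 1: add_edge(D, A). Edges now: 1
Op 2: add_edge(F, A). Edges now: 2
Op 3: add_edge(C, E). Edges now: 3
Op 4: add_edge(B, A). Edges now: 4
Op 5: add_edge(D, E). Edges now: 5
Op 6: add_edge(E, A). Edges now: 6
Compute levels (Kahn BFS):
  sources (in-degree 0): B, C, D, F
  process B: level=0
    B->A: in-degree(A)=3, level(A)>=1
  process C: level=0
    C->E: in-degree(E)=1, level(E)>=1
  process D: level=0
    D->A: in-degree(A)=2, level(A)>=1
    D->E: in-degree(E)=0, level(E)=1, enqueue
  process F: level=0
    F->A: in-degree(A)=1, level(A)>=1
  process E: level=1
    E->A: in-degree(A)=0, level(A)=2, enqueue
  process A: level=2
All levels: A:2, B:0, C:0, D:0, E:1, F:0
max level = 2

Answer: 2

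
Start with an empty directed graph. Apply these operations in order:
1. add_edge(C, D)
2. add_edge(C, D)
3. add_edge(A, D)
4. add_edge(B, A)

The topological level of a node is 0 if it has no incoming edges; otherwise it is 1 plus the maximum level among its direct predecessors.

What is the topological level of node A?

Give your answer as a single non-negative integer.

Answer: 1

Derivation:
Op 1: add_edge(C, D). Edges now: 1
Op 2: add_edge(C, D) (duplicate, no change). Edges now: 1
Op 3: add_edge(A, D). Edges now: 2
Op 4: add_edge(B, A). Edges now: 3
Compute levels (Kahn BFS):
  sources (in-degree 0): B, C
  process B: level=0
    B->A: in-degree(A)=0, level(A)=1, enqueue
  process C: level=0
    C->D: in-degree(D)=1, level(D)>=1
  process A: level=1
    A->D: in-degree(D)=0, level(D)=2, enqueue
  process D: level=2
All levels: A:1, B:0, C:0, D:2
level(A) = 1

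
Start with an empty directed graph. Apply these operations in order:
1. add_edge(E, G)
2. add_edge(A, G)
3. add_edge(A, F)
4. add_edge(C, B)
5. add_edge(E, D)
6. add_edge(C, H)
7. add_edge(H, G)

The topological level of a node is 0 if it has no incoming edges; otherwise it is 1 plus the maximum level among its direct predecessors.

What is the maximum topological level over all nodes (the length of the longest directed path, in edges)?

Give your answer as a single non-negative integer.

Answer: 2

Derivation:
Op 1: add_edge(E, G). Edges now: 1
Op 2: add_edge(A, G). Edges now: 2
Op 3: add_edge(A, F). Edges now: 3
Op 4: add_edge(C, B). Edges now: 4
Op 5: add_edge(E, D). Edges now: 5
Op 6: add_edge(C, H). Edges now: 6
Op 7: add_edge(H, G). Edges now: 7
Compute levels (Kahn BFS):
  sources (in-degree 0): A, C, E
  process A: level=0
    A->F: in-degree(F)=0, level(F)=1, enqueue
    A->G: in-degree(G)=2, level(G)>=1
  process C: level=0
    C->B: in-degree(B)=0, level(B)=1, enqueue
    C->H: in-degree(H)=0, level(H)=1, enqueue
  process E: level=0
    E->D: in-degree(D)=0, level(D)=1, enqueue
    E->G: in-degree(G)=1, level(G)>=1
  process F: level=1
  process B: level=1
  process H: level=1
    H->G: in-degree(G)=0, level(G)=2, enqueue
  process D: level=1
  process G: level=2
All levels: A:0, B:1, C:0, D:1, E:0, F:1, G:2, H:1
max level = 2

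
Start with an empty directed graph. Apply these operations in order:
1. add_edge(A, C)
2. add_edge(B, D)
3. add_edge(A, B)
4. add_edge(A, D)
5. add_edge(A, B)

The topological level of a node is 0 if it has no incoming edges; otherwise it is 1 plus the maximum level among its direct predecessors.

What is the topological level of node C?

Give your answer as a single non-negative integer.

Op 1: add_edge(A, C). Edges now: 1
Op 2: add_edge(B, D). Edges now: 2
Op 3: add_edge(A, B). Edges now: 3
Op 4: add_edge(A, D). Edges now: 4
Op 5: add_edge(A, B) (duplicate, no change). Edges now: 4
Compute levels (Kahn BFS):
  sources (in-degree 0): A
  process A: level=0
    A->B: in-degree(B)=0, level(B)=1, enqueue
    A->C: in-degree(C)=0, level(C)=1, enqueue
    A->D: in-degree(D)=1, level(D)>=1
  process B: level=1
    B->D: in-degree(D)=0, level(D)=2, enqueue
  process C: level=1
  process D: level=2
All levels: A:0, B:1, C:1, D:2
level(C) = 1

Answer: 1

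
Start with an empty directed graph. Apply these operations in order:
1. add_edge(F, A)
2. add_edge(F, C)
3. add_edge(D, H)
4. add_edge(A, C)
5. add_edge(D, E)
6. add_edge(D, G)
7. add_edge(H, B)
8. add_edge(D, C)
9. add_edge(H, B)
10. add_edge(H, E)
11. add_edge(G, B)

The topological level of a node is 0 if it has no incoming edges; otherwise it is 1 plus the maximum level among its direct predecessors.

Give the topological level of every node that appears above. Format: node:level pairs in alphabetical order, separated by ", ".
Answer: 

Answer: A:1, B:2, C:2, D:0, E:2, F:0, G:1, H:1

Derivation:
Op 1: add_edge(F, A). Edges now: 1
Op 2: add_edge(F, C). Edges now: 2
Op 3: add_edge(D, H). Edges now: 3
Op 4: add_edge(A, C). Edges now: 4
Op 5: add_edge(D, E). Edges now: 5
Op 6: add_edge(D, G). Edges now: 6
Op 7: add_edge(H, B). Edges now: 7
Op 8: add_edge(D, C). Edges now: 8
Op 9: add_edge(H, B) (duplicate, no change). Edges now: 8
Op 10: add_edge(H, E). Edges now: 9
Op 11: add_edge(G, B). Edges now: 10
Compute levels (Kahn BFS):
  sources (in-degree 0): D, F
  process D: level=0
    D->C: in-degree(C)=2, level(C)>=1
    D->E: in-degree(E)=1, level(E)>=1
    D->G: in-degree(G)=0, level(G)=1, enqueue
    D->H: in-degree(H)=0, level(H)=1, enqueue
  process F: level=0
    F->A: in-degree(A)=0, level(A)=1, enqueue
    F->C: in-degree(C)=1, level(C)>=1
  process G: level=1
    G->B: in-degree(B)=1, level(B)>=2
  process H: level=1
    H->B: in-degree(B)=0, level(B)=2, enqueue
    H->E: in-degree(E)=0, level(E)=2, enqueue
  process A: level=1
    A->C: in-degree(C)=0, level(C)=2, enqueue
  process B: level=2
  process E: level=2
  process C: level=2
All levels: A:1, B:2, C:2, D:0, E:2, F:0, G:1, H:1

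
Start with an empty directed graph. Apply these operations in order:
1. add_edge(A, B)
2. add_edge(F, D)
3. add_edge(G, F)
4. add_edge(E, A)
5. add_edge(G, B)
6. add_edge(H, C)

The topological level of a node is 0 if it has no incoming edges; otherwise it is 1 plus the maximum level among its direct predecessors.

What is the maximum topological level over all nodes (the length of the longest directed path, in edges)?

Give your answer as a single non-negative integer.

Op 1: add_edge(A, B). Edges now: 1
Op 2: add_edge(F, D). Edges now: 2
Op 3: add_edge(G, F). Edges now: 3
Op 4: add_edge(E, A). Edges now: 4
Op 5: add_edge(G, B). Edges now: 5
Op 6: add_edge(H, C). Edges now: 6
Compute levels (Kahn BFS):
  sources (in-degree 0): E, G, H
  process E: level=0
    E->A: in-degree(A)=0, level(A)=1, enqueue
  process G: level=0
    G->B: in-degree(B)=1, level(B)>=1
    G->F: in-degree(F)=0, level(F)=1, enqueue
  process H: level=0
    H->C: in-degree(C)=0, level(C)=1, enqueue
  process A: level=1
    A->B: in-degree(B)=0, level(B)=2, enqueue
  process F: level=1
    F->D: in-degree(D)=0, level(D)=2, enqueue
  process C: level=1
  process B: level=2
  process D: level=2
All levels: A:1, B:2, C:1, D:2, E:0, F:1, G:0, H:0
max level = 2

Answer: 2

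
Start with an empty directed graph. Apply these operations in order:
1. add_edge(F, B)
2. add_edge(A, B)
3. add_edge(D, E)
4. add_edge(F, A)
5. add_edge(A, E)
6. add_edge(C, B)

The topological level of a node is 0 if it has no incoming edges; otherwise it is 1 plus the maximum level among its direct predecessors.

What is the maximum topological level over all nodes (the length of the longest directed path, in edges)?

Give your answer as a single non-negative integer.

Op 1: add_edge(F, B). Edges now: 1
Op 2: add_edge(A, B). Edges now: 2
Op 3: add_edge(D, E). Edges now: 3
Op 4: add_edge(F, A). Edges now: 4
Op 5: add_edge(A, E). Edges now: 5
Op 6: add_edge(C, B). Edges now: 6
Compute levels (Kahn BFS):
  sources (in-degree 0): C, D, F
  process C: level=0
    C->B: in-degree(B)=2, level(B)>=1
  process D: level=0
    D->E: in-degree(E)=1, level(E)>=1
  process F: level=0
    F->A: in-degree(A)=0, level(A)=1, enqueue
    F->B: in-degree(B)=1, level(B)>=1
  process A: level=1
    A->B: in-degree(B)=0, level(B)=2, enqueue
    A->E: in-degree(E)=0, level(E)=2, enqueue
  process B: level=2
  process E: level=2
All levels: A:1, B:2, C:0, D:0, E:2, F:0
max level = 2

Answer: 2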